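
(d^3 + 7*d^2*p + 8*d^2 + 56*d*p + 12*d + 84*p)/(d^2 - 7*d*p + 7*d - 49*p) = (d^3 + 7*d^2*p + 8*d^2 + 56*d*p + 12*d + 84*p)/(d^2 - 7*d*p + 7*d - 49*p)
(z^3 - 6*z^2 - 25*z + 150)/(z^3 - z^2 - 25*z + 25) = (z - 6)/(z - 1)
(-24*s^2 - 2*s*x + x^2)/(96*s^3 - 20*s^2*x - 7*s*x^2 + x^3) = (-6*s + x)/(24*s^2 - 11*s*x + x^2)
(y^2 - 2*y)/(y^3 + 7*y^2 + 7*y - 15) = y*(y - 2)/(y^3 + 7*y^2 + 7*y - 15)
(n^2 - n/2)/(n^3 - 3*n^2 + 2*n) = (n - 1/2)/(n^2 - 3*n + 2)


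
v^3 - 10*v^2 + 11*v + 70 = (v - 7)*(v - 5)*(v + 2)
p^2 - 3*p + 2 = (p - 2)*(p - 1)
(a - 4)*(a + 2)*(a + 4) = a^3 + 2*a^2 - 16*a - 32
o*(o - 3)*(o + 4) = o^3 + o^2 - 12*o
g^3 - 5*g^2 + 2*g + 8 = (g - 4)*(g - 2)*(g + 1)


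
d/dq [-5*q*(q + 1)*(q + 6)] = -15*q^2 - 70*q - 30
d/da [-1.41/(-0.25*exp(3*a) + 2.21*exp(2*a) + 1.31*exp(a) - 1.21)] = (-1.0575*exp(2*a) + 6.2322*exp(a) + 1.8471)*exp(a)/(0.25*exp(3*a) - 2.21*exp(2*a) - 1.31*exp(a) + 1.21)^2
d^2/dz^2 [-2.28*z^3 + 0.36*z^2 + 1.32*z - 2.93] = 0.72 - 13.68*z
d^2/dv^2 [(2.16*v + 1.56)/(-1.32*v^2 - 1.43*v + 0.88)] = (-(2.16*v + 1.56)*(2.64*v + 1.43)*(5.28*v + 2.86) + (17.1072*v + 10.296)*(1.32*v^2 + 1.43*v - 0.88))/(1.32*v^2 + 1.43*v - 0.88)^3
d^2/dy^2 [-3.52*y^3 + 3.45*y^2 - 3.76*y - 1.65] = 6.9 - 21.12*y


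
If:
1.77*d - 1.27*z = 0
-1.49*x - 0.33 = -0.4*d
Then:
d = 0.717514124293785*z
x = 0.19262124142115*z - 0.221476510067114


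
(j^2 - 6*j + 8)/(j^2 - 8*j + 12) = (j - 4)/(j - 6)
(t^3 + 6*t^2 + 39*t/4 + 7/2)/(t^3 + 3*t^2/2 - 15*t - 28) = (t + 1/2)/(t - 4)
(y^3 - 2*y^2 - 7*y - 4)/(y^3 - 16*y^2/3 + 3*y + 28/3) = 3*(y + 1)/(3*y - 7)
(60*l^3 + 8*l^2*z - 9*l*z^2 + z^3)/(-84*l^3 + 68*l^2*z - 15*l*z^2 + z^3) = (-10*l^2 - 3*l*z + z^2)/(14*l^2 - 9*l*z + z^2)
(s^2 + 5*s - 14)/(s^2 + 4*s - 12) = (s + 7)/(s + 6)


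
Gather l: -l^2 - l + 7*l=-l^2 + 6*l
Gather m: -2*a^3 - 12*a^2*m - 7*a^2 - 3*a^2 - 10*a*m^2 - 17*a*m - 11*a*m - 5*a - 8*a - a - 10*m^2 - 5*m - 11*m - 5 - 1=-2*a^3 - 10*a^2 - 14*a + m^2*(-10*a - 10) + m*(-12*a^2 - 28*a - 16) - 6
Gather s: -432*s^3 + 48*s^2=-432*s^3 + 48*s^2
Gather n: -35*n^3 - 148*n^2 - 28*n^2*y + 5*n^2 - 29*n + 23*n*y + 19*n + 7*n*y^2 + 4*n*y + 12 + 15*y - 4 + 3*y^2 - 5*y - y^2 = -35*n^3 + n^2*(-28*y - 143) + n*(7*y^2 + 27*y - 10) + 2*y^2 + 10*y + 8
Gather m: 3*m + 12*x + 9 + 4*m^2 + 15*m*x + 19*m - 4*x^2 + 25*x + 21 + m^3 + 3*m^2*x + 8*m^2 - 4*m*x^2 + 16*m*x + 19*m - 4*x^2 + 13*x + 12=m^3 + m^2*(3*x + 12) + m*(-4*x^2 + 31*x + 41) - 8*x^2 + 50*x + 42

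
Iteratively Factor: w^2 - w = (w)*(w - 1)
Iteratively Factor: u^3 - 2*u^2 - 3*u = (u + 1)*(u^2 - 3*u) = u*(u + 1)*(u - 3)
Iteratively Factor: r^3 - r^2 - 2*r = (r + 1)*(r^2 - 2*r) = (r - 2)*(r + 1)*(r)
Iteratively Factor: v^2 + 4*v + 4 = (v + 2)*(v + 2)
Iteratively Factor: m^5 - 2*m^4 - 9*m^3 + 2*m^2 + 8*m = (m - 4)*(m^4 + 2*m^3 - m^2 - 2*m) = (m - 4)*(m + 2)*(m^3 - m) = (m - 4)*(m + 1)*(m + 2)*(m^2 - m) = m*(m - 4)*(m + 1)*(m + 2)*(m - 1)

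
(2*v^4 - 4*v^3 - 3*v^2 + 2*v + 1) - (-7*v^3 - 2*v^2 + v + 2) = 2*v^4 + 3*v^3 - v^2 + v - 1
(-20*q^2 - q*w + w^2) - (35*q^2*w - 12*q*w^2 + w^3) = -35*q^2*w - 20*q^2 + 12*q*w^2 - q*w - w^3 + w^2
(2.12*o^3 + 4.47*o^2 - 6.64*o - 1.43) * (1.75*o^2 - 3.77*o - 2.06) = 3.71*o^5 - 0.169900000000001*o^4 - 32.8391*o^3 + 13.3221*o^2 + 19.0695*o + 2.9458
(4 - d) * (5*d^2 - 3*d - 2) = -5*d^3 + 23*d^2 - 10*d - 8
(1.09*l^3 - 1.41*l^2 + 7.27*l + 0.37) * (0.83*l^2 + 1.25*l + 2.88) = 0.9047*l^5 + 0.1922*l^4 + 7.4108*l^3 + 5.3338*l^2 + 21.4001*l + 1.0656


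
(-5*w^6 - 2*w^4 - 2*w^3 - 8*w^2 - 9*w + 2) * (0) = 0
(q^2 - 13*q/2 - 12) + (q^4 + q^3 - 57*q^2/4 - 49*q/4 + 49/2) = q^4 + q^3 - 53*q^2/4 - 75*q/4 + 25/2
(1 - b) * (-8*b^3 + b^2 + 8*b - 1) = 8*b^4 - 9*b^3 - 7*b^2 + 9*b - 1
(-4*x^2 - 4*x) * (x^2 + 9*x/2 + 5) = -4*x^4 - 22*x^3 - 38*x^2 - 20*x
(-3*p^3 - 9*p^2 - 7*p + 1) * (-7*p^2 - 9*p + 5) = 21*p^5 + 90*p^4 + 115*p^3 + 11*p^2 - 44*p + 5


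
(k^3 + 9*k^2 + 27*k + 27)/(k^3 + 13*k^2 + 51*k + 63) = (k + 3)/(k + 7)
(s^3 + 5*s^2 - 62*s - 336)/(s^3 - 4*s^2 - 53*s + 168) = (s + 6)/(s - 3)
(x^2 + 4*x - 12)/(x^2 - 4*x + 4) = (x + 6)/(x - 2)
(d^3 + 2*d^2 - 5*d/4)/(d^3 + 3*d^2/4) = (4*d^2 + 8*d - 5)/(d*(4*d + 3))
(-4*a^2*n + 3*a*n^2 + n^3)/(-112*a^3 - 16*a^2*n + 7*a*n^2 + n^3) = n*(a - n)/(28*a^2 - 3*a*n - n^2)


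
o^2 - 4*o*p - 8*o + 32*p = (o - 8)*(o - 4*p)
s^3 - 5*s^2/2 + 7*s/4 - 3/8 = (s - 3/2)*(s - 1/2)^2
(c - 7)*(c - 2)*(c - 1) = c^3 - 10*c^2 + 23*c - 14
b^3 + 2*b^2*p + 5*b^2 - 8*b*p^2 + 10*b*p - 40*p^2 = (b + 5)*(b - 2*p)*(b + 4*p)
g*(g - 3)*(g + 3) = g^3 - 9*g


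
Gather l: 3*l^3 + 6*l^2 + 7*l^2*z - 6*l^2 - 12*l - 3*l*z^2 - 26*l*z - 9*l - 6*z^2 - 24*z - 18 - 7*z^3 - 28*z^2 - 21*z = 3*l^3 + 7*l^2*z + l*(-3*z^2 - 26*z - 21) - 7*z^3 - 34*z^2 - 45*z - 18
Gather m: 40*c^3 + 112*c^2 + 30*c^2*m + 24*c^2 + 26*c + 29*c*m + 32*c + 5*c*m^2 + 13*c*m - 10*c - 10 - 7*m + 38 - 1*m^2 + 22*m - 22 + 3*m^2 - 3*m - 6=40*c^3 + 136*c^2 + 48*c + m^2*(5*c + 2) + m*(30*c^2 + 42*c + 12)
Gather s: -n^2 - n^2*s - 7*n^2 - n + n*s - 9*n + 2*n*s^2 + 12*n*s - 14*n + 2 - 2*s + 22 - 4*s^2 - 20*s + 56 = -8*n^2 - 24*n + s^2*(2*n - 4) + s*(-n^2 + 13*n - 22) + 80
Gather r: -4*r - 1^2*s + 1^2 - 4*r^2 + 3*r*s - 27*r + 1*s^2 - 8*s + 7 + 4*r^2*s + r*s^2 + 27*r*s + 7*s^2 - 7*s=r^2*(4*s - 4) + r*(s^2 + 30*s - 31) + 8*s^2 - 16*s + 8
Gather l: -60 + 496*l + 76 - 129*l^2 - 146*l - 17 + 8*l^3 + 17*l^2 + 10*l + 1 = 8*l^3 - 112*l^2 + 360*l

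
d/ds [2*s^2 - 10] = 4*s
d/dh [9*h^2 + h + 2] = 18*h + 1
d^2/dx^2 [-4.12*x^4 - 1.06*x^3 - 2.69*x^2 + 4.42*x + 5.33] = -49.44*x^2 - 6.36*x - 5.38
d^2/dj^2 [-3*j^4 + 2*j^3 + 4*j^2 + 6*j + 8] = -36*j^2 + 12*j + 8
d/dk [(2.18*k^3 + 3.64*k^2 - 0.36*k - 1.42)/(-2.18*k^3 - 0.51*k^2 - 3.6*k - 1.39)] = (6.8234*k^4 - 17.2656*k^3 - 31.665*k^2 - 11.5676*k - 4.6116)/(4.7524*k^6 + 2.2236*k^5 + 15.9561*k^4 + 9.7324*k^3 + 14.3778*k^2 + 10.008*k + 1.9321)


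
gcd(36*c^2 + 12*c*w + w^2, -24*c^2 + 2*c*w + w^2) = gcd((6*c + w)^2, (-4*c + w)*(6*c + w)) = 6*c + w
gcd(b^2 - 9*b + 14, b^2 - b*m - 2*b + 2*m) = b - 2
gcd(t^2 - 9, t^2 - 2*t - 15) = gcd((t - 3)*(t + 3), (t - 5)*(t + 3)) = t + 3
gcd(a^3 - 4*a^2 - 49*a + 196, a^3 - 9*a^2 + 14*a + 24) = a - 4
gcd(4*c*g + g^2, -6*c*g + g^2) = g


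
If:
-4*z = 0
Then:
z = 0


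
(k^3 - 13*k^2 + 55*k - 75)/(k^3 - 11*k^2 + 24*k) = (k^2 - 10*k + 25)/(k*(k - 8))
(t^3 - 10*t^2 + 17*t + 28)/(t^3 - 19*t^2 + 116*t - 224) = (t + 1)/(t - 8)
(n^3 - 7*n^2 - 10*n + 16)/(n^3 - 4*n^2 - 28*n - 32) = (n - 1)/(n + 2)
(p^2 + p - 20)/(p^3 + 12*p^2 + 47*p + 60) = (p - 4)/(p^2 + 7*p + 12)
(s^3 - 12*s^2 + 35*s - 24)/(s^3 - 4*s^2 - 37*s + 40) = (s - 3)/(s + 5)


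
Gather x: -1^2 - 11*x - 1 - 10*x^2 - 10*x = -10*x^2 - 21*x - 2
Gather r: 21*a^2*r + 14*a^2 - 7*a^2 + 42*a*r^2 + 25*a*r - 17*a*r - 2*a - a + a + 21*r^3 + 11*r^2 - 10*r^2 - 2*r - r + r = 7*a^2 - 2*a + 21*r^3 + r^2*(42*a + 1) + r*(21*a^2 + 8*a - 2)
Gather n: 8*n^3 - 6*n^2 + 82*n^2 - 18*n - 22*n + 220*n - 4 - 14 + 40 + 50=8*n^3 + 76*n^2 + 180*n + 72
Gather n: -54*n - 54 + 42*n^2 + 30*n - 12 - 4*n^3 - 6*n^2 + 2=-4*n^3 + 36*n^2 - 24*n - 64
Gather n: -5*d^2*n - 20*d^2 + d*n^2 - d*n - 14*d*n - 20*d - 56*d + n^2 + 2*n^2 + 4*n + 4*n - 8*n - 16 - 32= -20*d^2 - 76*d + n^2*(d + 3) + n*(-5*d^2 - 15*d) - 48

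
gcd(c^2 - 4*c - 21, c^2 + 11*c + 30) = 1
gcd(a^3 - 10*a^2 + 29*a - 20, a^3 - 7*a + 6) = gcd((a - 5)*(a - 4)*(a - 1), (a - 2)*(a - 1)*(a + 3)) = a - 1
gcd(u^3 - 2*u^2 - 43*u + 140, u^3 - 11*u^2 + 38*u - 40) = u^2 - 9*u + 20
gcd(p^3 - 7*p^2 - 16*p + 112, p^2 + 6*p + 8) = p + 4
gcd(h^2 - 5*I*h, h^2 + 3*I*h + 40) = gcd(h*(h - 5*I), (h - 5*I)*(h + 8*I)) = h - 5*I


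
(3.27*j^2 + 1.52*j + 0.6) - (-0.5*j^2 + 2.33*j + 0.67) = 3.77*j^2 - 0.81*j - 0.0700000000000001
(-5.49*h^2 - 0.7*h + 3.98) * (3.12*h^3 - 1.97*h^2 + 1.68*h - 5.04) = -17.1288*h^5 + 8.6313*h^4 + 4.5734*h^3 + 18.653*h^2 + 10.2144*h - 20.0592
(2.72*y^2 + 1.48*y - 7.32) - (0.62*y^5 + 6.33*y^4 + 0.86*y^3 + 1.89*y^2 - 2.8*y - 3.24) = -0.62*y^5 - 6.33*y^4 - 0.86*y^3 + 0.83*y^2 + 4.28*y - 4.08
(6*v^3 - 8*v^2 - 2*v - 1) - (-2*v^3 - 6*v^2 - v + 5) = 8*v^3 - 2*v^2 - v - 6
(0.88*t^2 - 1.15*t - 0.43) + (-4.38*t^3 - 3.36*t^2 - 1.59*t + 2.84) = -4.38*t^3 - 2.48*t^2 - 2.74*t + 2.41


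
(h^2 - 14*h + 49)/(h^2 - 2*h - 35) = (h - 7)/(h + 5)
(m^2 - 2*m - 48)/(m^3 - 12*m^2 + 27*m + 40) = (m + 6)/(m^2 - 4*m - 5)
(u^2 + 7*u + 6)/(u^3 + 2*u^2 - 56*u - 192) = (u + 1)/(u^2 - 4*u - 32)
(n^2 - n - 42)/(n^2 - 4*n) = (n^2 - n - 42)/(n*(n - 4))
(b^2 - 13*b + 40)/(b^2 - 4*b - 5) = (b - 8)/(b + 1)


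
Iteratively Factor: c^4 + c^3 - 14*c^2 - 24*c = (c + 3)*(c^3 - 2*c^2 - 8*c) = c*(c + 3)*(c^2 - 2*c - 8) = c*(c + 2)*(c + 3)*(c - 4)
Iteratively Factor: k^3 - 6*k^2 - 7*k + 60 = (k + 3)*(k^2 - 9*k + 20) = (k - 4)*(k + 3)*(k - 5)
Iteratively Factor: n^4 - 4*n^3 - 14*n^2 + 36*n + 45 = (n - 3)*(n^3 - n^2 - 17*n - 15) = (n - 5)*(n - 3)*(n^2 + 4*n + 3) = (n - 5)*(n - 3)*(n + 1)*(n + 3)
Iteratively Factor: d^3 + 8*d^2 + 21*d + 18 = (d + 3)*(d^2 + 5*d + 6) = (d + 2)*(d + 3)*(d + 3)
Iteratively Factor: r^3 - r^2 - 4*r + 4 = (r - 1)*(r^2 - 4) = (r - 2)*(r - 1)*(r + 2)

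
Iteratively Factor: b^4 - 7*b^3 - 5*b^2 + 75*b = (b)*(b^3 - 7*b^2 - 5*b + 75) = b*(b - 5)*(b^2 - 2*b - 15) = b*(b - 5)*(b + 3)*(b - 5)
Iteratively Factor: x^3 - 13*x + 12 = (x + 4)*(x^2 - 4*x + 3) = (x - 1)*(x + 4)*(x - 3)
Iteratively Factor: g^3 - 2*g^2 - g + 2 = (g - 1)*(g^2 - g - 2) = (g - 2)*(g - 1)*(g + 1)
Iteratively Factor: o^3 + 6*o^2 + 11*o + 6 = (o + 1)*(o^2 + 5*o + 6) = (o + 1)*(o + 2)*(o + 3)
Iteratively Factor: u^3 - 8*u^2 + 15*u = (u - 5)*(u^2 - 3*u) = u*(u - 5)*(u - 3)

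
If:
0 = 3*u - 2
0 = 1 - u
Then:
No Solution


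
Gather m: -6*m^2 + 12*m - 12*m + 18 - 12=6 - 6*m^2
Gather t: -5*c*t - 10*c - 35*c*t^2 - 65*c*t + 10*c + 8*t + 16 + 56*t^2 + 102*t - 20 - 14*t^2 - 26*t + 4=t^2*(42 - 35*c) + t*(84 - 70*c)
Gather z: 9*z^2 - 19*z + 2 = 9*z^2 - 19*z + 2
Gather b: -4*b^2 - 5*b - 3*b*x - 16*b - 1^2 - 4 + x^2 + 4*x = -4*b^2 + b*(-3*x - 21) + x^2 + 4*x - 5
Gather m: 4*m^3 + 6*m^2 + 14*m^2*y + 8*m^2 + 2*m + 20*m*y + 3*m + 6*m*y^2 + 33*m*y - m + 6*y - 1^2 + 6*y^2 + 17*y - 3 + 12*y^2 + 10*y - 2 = 4*m^3 + m^2*(14*y + 14) + m*(6*y^2 + 53*y + 4) + 18*y^2 + 33*y - 6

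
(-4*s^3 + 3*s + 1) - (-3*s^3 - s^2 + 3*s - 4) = -s^3 + s^2 + 5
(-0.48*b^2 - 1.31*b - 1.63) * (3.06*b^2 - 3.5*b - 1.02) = -1.4688*b^4 - 2.3286*b^3 + 0.0868000000000002*b^2 + 7.0412*b + 1.6626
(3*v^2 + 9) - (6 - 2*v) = 3*v^2 + 2*v + 3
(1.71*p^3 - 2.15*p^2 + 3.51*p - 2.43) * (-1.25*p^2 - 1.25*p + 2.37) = -2.1375*p^5 + 0.55*p^4 + 2.3527*p^3 - 6.4455*p^2 + 11.3562*p - 5.7591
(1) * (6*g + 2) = 6*g + 2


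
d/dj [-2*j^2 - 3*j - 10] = -4*j - 3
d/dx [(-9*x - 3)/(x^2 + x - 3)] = 3*(3*x^2 + 2*x + 10)/(x^4 + 2*x^3 - 5*x^2 - 6*x + 9)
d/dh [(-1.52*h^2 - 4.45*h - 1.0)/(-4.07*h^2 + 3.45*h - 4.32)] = (-23.3555*h^2 + 4.9928*h + 22.674)/(16.5649*h^4 - 28.083*h^3 + 47.0673*h^2 - 29.808*h + 18.6624)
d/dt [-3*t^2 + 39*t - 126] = 39 - 6*t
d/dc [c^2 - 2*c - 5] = 2*c - 2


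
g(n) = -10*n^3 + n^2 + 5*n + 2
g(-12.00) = 17366.00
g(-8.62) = 6438.24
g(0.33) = 3.40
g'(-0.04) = 4.87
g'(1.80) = -88.60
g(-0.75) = 3.03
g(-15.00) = 33902.00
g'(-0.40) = -0.60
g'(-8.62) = -2241.37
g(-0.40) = 0.80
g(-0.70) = 2.42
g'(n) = -30*n^2 + 2*n + 5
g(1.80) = -44.08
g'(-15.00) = -6775.00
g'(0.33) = 2.39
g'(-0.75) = -13.38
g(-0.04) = 1.80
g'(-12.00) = -4339.00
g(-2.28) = 114.32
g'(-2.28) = -155.51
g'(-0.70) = -11.10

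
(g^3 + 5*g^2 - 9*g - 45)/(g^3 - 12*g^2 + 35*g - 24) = (g^2 + 8*g + 15)/(g^2 - 9*g + 8)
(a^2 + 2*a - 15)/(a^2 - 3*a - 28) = (-a^2 - 2*a + 15)/(-a^2 + 3*a + 28)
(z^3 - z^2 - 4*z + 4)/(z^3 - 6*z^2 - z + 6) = (z^2 - 4)/(z^2 - 5*z - 6)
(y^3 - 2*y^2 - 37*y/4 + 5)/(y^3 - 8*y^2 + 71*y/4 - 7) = (2*y + 5)/(2*y - 7)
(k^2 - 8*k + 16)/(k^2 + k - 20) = (k - 4)/(k + 5)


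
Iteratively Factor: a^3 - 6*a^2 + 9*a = (a - 3)*(a^2 - 3*a) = (a - 3)^2*(a)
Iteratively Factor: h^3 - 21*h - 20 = (h + 1)*(h^2 - h - 20) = (h + 1)*(h + 4)*(h - 5)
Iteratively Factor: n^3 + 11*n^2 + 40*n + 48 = (n + 4)*(n^2 + 7*n + 12) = (n + 4)^2*(n + 3)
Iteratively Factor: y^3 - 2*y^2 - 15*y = (y + 3)*(y^2 - 5*y) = (y - 5)*(y + 3)*(y)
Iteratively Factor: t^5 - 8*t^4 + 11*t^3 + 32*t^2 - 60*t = (t - 5)*(t^4 - 3*t^3 - 4*t^2 + 12*t) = (t - 5)*(t + 2)*(t^3 - 5*t^2 + 6*t) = (t - 5)*(t - 2)*(t + 2)*(t^2 - 3*t) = t*(t - 5)*(t - 2)*(t + 2)*(t - 3)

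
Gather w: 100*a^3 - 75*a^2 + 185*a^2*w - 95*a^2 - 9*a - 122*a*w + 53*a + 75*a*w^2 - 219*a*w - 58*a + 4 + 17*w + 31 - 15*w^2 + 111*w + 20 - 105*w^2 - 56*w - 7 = 100*a^3 - 170*a^2 - 14*a + w^2*(75*a - 120) + w*(185*a^2 - 341*a + 72) + 48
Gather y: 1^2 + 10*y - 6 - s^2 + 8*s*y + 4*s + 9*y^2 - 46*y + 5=-s^2 + 4*s + 9*y^2 + y*(8*s - 36)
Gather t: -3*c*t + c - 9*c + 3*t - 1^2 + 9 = -8*c + t*(3 - 3*c) + 8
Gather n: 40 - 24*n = 40 - 24*n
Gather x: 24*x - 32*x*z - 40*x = x*(-32*z - 16)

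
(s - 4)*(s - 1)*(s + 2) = s^3 - 3*s^2 - 6*s + 8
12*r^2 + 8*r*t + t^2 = (2*r + t)*(6*r + t)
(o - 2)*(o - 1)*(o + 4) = o^3 + o^2 - 10*o + 8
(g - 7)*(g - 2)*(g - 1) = g^3 - 10*g^2 + 23*g - 14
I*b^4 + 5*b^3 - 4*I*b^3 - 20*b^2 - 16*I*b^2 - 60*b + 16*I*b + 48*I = (b - 6)*(b + 2)*(b - 4*I)*(I*b + 1)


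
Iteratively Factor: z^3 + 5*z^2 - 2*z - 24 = (z + 3)*(z^2 + 2*z - 8) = (z + 3)*(z + 4)*(z - 2)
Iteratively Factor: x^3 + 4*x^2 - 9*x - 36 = (x + 3)*(x^2 + x - 12) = (x + 3)*(x + 4)*(x - 3)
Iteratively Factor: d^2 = (d)*(d)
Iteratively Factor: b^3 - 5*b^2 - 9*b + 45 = (b + 3)*(b^2 - 8*b + 15) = (b - 3)*(b + 3)*(b - 5)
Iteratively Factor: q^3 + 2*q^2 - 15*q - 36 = (q - 4)*(q^2 + 6*q + 9) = (q - 4)*(q + 3)*(q + 3)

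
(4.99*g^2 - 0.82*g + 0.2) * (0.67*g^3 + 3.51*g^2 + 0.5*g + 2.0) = 3.3433*g^5 + 16.9655*g^4 - 0.2492*g^3 + 10.272*g^2 - 1.54*g + 0.4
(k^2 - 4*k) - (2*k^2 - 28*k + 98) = -k^2 + 24*k - 98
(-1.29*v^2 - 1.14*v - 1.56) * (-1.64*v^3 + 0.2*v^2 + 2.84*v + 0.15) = 2.1156*v^5 + 1.6116*v^4 - 1.3332*v^3 - 3.7431*v^2 - 4.6014*v - 0.234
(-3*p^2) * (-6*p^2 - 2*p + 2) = 18*p^4 + 6*p^3 - 6*p^2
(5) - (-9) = 14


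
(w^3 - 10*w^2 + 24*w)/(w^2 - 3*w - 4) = w*(w - 6)/(w + 1)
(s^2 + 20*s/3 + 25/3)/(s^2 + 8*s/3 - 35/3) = (3*s + 5)/(3*s - 7)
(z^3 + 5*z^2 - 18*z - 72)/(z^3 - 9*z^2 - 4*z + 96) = (z + 6)/(z - 8)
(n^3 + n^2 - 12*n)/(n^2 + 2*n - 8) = n*(n - 3)/(n - 2)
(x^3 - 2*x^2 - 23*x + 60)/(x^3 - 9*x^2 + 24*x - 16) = (x^2 + 2*x - 15)/(x^2 - 5*x + 4)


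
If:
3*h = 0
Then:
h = 0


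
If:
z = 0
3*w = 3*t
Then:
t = w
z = 0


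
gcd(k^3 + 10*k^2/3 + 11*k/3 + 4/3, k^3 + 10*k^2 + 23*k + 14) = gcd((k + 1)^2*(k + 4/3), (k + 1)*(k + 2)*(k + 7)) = k + 1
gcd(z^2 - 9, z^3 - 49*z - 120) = z + 3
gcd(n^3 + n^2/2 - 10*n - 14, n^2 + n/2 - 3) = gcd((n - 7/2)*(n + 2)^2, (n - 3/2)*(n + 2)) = n + 2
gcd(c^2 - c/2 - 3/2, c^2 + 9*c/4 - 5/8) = 1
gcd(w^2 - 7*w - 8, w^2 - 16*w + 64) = w - 8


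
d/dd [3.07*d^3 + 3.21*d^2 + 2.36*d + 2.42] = 9.21*d^2 + 6.42*d + 2.36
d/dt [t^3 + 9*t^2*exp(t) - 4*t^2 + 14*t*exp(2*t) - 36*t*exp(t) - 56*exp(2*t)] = 9*t^2*exp(t) + 3*t^2 + 28*t*exp(2*t) - 18*t*exp(t) - 8*t - 98*exp(2*t) - 36*exp(t)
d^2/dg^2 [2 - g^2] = -2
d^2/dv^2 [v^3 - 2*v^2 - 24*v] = 6*v - 4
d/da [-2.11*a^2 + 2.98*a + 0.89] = 2.98 - 4.22*a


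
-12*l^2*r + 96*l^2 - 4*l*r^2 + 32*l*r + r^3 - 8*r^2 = (-6*l + r)*(2*l + r)*(r - 8)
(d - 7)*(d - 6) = d^2 - 13*d + 42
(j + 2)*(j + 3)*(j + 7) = j^3 + 12*j^2 + 41*j + 42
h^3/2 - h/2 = h*(h/2 + 1/2)*(h - 1)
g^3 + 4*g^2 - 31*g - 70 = (g - 5)*(g + 2)*(g + 7)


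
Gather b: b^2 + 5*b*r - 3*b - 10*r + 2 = b^2 + b*(5*r - 3) - 10*r + 2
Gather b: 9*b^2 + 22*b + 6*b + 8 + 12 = 9*b^2 + 28*b + 20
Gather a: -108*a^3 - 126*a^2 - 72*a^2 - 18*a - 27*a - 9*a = -108*a^3 - 198*a^2 - 54*a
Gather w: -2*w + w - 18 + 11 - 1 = -w - 8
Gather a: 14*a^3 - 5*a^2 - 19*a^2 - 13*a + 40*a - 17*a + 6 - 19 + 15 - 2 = 14*a^3 - 24*a^2 + 10*a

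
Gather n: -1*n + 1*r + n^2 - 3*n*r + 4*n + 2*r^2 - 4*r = n^2 + n*(3 - 3*r) + 2*r^2 - 3*r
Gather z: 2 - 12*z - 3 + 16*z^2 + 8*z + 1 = 16*z^2 - 4*z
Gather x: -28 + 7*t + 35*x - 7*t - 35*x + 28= 0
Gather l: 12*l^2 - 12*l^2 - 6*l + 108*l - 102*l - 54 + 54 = 0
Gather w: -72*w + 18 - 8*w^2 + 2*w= -8*w^2 - 70*w + 18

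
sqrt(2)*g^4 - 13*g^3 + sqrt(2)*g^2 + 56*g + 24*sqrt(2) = (g - 6*sqrt(2))*(g - 2*sqrt(2))*(g + sqrt(2))*(sqrt(2)*g + 1)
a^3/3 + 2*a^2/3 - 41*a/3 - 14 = (a/3 + 1/3)*(a - 6)*(a + 7)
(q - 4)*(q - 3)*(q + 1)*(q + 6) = q^4 - 31*q^2 + 42*q + 72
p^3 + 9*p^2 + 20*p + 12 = (p + 1)*(p + 2)*(p + 6)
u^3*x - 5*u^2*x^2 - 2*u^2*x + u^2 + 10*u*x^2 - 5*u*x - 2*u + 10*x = (u - 2)*(u - 5*x)*(u*x + 1)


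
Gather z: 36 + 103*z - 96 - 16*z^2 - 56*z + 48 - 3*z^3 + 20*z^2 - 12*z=-3*z^3 + 4*z^2 + 35*z - 12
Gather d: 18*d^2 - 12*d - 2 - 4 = 18*d^2 - 12*d - 6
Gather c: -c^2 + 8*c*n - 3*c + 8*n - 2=-c^2 + c*(8*n - 3) + 8*n - 2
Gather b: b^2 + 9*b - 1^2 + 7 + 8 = b^2 + 9*b + 14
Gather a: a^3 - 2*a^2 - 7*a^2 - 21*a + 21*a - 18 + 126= a^3 - 9*a^2 + 108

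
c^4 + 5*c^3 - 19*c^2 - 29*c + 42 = (c - 3)*(c - 1)*(c + 2)*(c + 7)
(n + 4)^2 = n^2 + 8*n + 16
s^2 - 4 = (s - 2)*(s + 2)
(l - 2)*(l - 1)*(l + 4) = l^3 + l^2 - 10*l + 8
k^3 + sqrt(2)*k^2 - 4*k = k*(k - sqrt(2))*(k + 2*sqrt(2))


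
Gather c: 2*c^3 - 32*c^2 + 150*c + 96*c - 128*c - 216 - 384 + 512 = 2*c^3 - 32*c^2 + 118*c - 88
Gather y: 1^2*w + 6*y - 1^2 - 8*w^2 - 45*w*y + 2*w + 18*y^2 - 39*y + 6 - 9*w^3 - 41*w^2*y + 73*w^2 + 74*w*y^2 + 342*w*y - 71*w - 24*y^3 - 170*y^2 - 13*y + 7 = -9*w^3 + 65*w^2 - 68*w - 24*y^3 + y^2*(74*w - 152) + y*(-41*w^2 + 297*w - 46) + 12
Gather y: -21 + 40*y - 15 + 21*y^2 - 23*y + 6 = 21*y^2 + 17*y - 30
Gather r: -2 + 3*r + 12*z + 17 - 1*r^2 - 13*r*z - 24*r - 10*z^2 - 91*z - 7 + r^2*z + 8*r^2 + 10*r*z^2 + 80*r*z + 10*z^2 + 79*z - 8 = r^2*(z + 7) + r*(10*z^2 + 67*z - 21)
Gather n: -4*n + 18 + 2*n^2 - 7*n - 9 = 2*n^2 - 11*n + 9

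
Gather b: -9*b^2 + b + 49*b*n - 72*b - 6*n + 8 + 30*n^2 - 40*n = -9*b^2 + b*(49*n - 71) + 30*n^2 - 46*n + 8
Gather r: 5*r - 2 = 5*r - 2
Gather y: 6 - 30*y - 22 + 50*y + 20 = 20*y + 4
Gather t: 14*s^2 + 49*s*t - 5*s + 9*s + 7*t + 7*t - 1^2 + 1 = 14*s^2 + 4*s + t*(49*s + 14)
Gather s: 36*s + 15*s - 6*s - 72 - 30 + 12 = 45*s - 90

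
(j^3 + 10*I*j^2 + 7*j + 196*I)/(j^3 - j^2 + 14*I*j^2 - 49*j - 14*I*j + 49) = (j - 4*I)/(j - 1)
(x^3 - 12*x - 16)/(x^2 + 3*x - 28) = (x^2 + 4*x + 4)/(x + 7)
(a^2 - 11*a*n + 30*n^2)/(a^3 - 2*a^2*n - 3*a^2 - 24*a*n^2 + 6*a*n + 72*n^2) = (a - 5*n)/(a^2 + 4*a*n - 3*a - 12*n)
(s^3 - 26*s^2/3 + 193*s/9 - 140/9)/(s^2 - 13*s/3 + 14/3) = (3*s^2 - 19*s + 20)/(3*(s - 2))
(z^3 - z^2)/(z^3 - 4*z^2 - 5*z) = z*(1 - z)/(-z^2 + 4*z + 5)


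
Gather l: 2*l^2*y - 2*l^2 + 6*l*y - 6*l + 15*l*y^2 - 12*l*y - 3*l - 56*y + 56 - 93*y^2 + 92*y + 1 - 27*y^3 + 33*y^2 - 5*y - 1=l^2*(2*y - 2) + l*(15*y^2 - 6*y - 9) - 27*y^3 - 60*y^2 + 31*y + 56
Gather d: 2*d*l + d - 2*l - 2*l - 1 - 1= d*(2*l + 1) - 4*l - 2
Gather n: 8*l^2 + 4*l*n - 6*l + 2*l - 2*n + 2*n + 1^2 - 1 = 8*l^2 + 4*l*n - 4*l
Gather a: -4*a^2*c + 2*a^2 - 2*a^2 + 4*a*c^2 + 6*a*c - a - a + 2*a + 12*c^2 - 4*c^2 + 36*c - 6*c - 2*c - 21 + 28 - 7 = -4*a^2*c + a*(4*c^2 + 6*c) + 8*c^2 + 28*c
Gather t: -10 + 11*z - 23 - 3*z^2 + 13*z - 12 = -3*z^2 + 24*z - 45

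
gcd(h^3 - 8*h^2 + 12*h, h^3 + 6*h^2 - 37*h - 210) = h - 6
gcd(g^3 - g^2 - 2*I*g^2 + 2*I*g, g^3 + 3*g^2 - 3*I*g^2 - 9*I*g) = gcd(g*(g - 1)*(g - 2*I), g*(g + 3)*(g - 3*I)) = g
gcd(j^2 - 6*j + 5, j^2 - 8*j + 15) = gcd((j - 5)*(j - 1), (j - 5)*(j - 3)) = j - 5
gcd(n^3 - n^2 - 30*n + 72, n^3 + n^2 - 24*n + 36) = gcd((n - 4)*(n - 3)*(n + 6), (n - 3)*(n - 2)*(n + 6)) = n^2 + 3*n - 18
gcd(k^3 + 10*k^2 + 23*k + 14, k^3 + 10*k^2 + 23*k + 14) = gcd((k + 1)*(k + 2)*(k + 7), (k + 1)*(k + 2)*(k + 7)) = k^3 + 10*k^2 + 23*k + 14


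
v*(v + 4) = v^2 + 4*v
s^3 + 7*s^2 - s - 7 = (s - 1)*(s + 1)*(s + 7)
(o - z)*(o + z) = o^2 - z^2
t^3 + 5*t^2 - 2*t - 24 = (t - 2)*(t + 3)*(t + 4)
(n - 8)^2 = n^2 - 16*n + 64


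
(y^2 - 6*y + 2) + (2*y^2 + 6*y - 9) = 3*y^2 - 7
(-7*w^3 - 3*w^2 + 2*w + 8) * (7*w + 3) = -49*w^4 - 42*w^3 + 5*w^2 + 62*w + 24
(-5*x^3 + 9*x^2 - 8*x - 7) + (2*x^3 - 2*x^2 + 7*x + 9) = -3*x^3 + 7*x^2 - x + 2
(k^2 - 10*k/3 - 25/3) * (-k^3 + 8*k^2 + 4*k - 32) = -k^5 + 34*k^4/3 - 43*k^3/3 - 112*k^2 + 220*k/3 + 800/3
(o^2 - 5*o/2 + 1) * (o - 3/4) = o^3 - 13*o^2/4 + 23*o/8 - 3/4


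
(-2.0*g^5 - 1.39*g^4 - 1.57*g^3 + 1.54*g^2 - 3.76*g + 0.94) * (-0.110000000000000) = 0.22*g^5 + 0.1529*g^4 + 0.1727*g^3 - 0.1694*g^2 + 0.4136*g - 0.1034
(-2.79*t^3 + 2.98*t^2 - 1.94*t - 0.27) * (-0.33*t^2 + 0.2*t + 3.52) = 0.9207*t^5 - 1.5414*t^4 - 8.5846*t^3 + 10.1907*t^2 - 6.8828*t - 0.9504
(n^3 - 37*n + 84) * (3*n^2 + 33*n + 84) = 3*n^5 + 33*n^4 - 27*n^3 - 969*n^2 - 336*n + 7056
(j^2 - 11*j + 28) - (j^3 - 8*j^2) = -j^3 + 9*j^2 - 11*j + 28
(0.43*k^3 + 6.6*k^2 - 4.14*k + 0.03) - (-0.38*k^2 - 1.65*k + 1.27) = 0.43*k^3 + 6.98*k^2 - 2.49*k - 1.24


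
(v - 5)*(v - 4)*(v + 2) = v^3 - 7*v^2 + 2*v + 40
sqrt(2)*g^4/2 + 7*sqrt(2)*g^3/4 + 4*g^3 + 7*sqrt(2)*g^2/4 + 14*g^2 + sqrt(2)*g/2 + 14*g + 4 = (g + 1/2)*(g + 2)*(g + 4*sqrt(2))*(sqrt(2)*g/2 + sqrt(2)/2)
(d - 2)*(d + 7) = d^2 + 5*d - 14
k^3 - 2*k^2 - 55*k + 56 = (k - 8)*(k - 1)*(k + 7)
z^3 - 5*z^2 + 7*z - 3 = (z - 3)*(z - 1)^2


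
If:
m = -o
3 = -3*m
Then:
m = -1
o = 1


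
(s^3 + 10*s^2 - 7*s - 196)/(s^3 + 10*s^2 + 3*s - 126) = (s^2 + 3*s - 28)/(s^2 + 3*s - 18)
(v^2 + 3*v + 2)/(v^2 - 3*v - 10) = (v + 1)/(v - 5)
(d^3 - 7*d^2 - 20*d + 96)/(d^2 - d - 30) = (-d^3 + 7*d^2 + 20*d - 96)/(-d^2 + d + 30)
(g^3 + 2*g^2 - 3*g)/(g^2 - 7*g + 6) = g*(g + 3)/(g - 6)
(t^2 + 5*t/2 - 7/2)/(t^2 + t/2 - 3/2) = (2*t + 7)/(2*t + 3)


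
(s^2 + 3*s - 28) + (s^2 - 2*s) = 2*s^2 + s - 28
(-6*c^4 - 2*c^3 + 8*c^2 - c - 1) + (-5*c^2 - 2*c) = -6*c^4 - 2*c^3 + 3*c^2 - 3*c - 1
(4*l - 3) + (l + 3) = 5*l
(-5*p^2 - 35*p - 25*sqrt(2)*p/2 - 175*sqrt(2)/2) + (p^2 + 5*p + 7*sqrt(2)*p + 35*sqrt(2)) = -4*p^2 - 30*p - 11*sqrt(2)*p/2 - 105*sqrt(2)/2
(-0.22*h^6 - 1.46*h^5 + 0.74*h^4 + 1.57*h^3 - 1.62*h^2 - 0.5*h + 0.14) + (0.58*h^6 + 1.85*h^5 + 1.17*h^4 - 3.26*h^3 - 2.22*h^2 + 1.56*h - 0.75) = 0.36*h^6 + 0.39*h^5 + 1.91*h^4 - 1.69*h^3 - 3.84*h^2 + 1.06*h - 0.61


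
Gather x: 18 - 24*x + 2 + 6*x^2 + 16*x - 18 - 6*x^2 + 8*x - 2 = 0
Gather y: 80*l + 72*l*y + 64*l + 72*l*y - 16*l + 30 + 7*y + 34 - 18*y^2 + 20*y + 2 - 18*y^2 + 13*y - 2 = 128*l - 36*y^2 + y*(144*l + 40) + 64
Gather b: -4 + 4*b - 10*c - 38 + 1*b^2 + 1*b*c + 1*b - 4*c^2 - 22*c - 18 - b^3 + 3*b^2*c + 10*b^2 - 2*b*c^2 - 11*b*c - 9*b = -b^3 + b^2*(3*c + 11) + b*(-2*c^2 - 10*c - 4) - 4*c^2 - 32*c - 60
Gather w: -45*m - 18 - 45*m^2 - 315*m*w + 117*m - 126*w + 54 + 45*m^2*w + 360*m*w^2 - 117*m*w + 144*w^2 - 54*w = -45*m^2 + 72*m + w^2*(360*m + 144) + w*(45*m^2 - 432*m - 180) + 36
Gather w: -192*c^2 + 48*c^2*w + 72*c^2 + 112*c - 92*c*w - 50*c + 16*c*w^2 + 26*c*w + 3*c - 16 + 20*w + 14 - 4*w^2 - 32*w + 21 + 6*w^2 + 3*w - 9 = -120*c^2 + 65*c + w^2*(16*c + 2) + w*(48*c^2 - 66*c - 9) + 10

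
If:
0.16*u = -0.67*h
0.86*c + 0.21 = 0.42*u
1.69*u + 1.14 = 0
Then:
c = -0.57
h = 0.16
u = -0.67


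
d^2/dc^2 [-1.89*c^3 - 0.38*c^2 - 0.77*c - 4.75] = -11.34*c - 0.76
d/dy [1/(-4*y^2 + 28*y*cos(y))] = (7*y*sin(y) + 2*y - 7*cos(y))/(4*y^2*(y - 7*cos(y))^2)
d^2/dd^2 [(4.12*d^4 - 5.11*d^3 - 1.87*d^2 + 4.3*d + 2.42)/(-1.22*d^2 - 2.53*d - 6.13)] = (-12.264416*d^6 - 76.3007519999999*d^5 - 343.10124*d^4 - 1057.704906*d^3 - 1487.820522*d^2 + 1300.238202*d + 279.130214)/(1.815848*d^6 + 11.296956*d^5 + 50.79897*d^4 + 129.719425*d^3 + 255.244005*d^2 + 285.208671*d + 230.346397)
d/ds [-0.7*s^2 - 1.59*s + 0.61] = -1.4*s - 1.59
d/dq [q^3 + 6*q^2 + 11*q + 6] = 3*q^2 + 12*q + 11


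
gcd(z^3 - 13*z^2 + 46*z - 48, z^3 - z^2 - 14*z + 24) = z^2 - 5*z + 6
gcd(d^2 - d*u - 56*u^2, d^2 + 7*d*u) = d + 7*u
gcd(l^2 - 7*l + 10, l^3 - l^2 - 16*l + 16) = 1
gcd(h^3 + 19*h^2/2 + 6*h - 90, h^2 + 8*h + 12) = h + 6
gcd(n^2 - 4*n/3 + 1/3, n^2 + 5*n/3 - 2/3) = n - 1/3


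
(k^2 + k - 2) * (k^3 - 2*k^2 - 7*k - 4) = k^5 - k^4 - 11*k^3 - 7*k^2 + 10*k + 8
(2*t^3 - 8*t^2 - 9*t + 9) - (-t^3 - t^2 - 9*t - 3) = 3*t^3 - 7*t^2 + 12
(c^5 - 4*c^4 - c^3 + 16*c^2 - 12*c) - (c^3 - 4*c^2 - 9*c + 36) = c^5 - 4*c^4 - 2*c^3 + 20*c^2 - 3*c - 36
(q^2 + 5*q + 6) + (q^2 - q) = 2*q^2 + 4*q + 6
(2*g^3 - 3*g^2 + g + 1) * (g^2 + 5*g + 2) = 2*g^5 + 7*g^4 - 10*g^3 + 7*g + 2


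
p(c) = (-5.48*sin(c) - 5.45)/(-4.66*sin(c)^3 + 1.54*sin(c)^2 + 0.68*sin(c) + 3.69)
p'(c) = (-5.48*sin(c) - 5.45)*(13.98*sin(c)^2*cos(c) - 3.08*sin(c)*cos(c) - 0.68*cos(c))/(-4.66*sin(c)^3 + 1.54*sin(c)^2 + 0.68*sin(c) + 3.69)^2 - 5.48*cos(c)/(-4.66*sin(c)^3 + 1.54*sin(c)^2 + 0.68*sin(c) + 3.69) = (-51.0736*sin(c)^3 - 67.7518*sin(c)^2 + 16.786*sin(c) - 16.5152)*cos(c)/(21.7156*sin(c)^6 - 14.3528*sin(c)^5 - 3.966*sin(c)^4 - 32.2964*sin(c)^3 + 11.8276*sin(c)^2 + 5.0184*sin(c) + 13.6161)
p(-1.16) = -0.05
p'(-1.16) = -0.31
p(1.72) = -7.98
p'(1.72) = 9.26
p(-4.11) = -3.71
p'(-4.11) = 6.05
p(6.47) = -1.68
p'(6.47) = -1.07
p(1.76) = -7.58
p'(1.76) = 10.49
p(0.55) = -2.19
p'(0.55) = -1.98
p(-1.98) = -0.05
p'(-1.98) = 0.31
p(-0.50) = -0.67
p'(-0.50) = -1.69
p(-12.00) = -2.22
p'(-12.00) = -2.06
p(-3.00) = -1.29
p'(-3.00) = 1.50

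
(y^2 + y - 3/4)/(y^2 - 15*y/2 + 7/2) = (y + 3/2)/(y - 7)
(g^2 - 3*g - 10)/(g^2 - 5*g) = (g + 2)/g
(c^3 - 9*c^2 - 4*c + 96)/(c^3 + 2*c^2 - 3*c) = (c^2 - 12*c + 32)/(c*(c - 1))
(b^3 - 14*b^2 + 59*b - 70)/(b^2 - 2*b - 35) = (b^2 - 7*b + 10)/(b + 5)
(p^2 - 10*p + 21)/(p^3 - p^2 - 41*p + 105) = (p - 7)/(p^2 + 2*p - 35)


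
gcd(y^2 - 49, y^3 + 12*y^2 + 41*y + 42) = y + 7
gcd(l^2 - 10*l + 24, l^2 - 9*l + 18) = l - 6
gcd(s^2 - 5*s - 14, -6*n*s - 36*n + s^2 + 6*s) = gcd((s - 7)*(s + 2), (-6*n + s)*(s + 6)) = 1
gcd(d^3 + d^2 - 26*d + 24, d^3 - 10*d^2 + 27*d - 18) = d - 1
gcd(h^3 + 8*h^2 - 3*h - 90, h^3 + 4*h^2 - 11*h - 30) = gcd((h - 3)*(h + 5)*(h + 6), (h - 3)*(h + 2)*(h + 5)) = h^2 + 2*h - 15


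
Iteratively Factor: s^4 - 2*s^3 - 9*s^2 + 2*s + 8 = (s - 4)*(s^3 + 2*s^2 - s - 2) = (s - 4)*(s - 1)*(s^2 + 3*s + 2) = (s - 4)*(s - 1)*(s + 2)*(s + 1)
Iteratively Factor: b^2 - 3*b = (b - 3)*(b)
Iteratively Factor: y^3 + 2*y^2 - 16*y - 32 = (y + 2)*(y^2 - 16) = (y - 4)*(y + 2)*(y + 4)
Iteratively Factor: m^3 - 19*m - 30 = (m + 3)*(m^2 - 3*m - 10) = (m - 5)*(m + 3)*(m + 2)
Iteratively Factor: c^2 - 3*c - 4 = (c - 4)*(c + 1)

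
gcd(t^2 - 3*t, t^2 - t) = t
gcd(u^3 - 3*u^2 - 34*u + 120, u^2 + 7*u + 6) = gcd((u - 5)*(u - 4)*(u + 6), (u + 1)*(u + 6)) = u + 6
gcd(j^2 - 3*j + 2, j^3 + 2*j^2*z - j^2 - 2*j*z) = j - 1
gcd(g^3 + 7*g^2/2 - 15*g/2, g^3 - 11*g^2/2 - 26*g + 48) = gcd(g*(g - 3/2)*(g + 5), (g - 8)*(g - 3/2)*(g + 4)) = g - 3/2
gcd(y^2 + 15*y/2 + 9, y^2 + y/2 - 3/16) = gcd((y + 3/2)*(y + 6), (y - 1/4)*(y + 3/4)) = 1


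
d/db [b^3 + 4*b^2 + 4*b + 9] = 3*b^2 + 8*b + 4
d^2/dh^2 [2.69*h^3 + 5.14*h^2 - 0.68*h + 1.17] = 16.14*h + 10.28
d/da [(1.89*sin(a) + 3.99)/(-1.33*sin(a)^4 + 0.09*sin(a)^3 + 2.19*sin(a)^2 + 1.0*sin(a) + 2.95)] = (7.5411*sin(a)^4 + 20.8866*sin(a)^3 - 5.2164*sin(a)^2 - 17.4762*sin(a) + 1.5855)*cos(a)/(1.7689*sin(a)^8 - 0.2394*sin(a)^7 - 5.8173*sin(a)^6 - 2.2658*sin(a)^5 - 2.8709*sin(a)^4 + 4.911*sin(a)^3 + 13.921*sin(a)^2 + 5.9*sin(a) + 8.7025)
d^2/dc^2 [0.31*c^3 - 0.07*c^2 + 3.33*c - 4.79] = 1.86*c - 0.14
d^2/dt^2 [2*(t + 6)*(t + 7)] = 4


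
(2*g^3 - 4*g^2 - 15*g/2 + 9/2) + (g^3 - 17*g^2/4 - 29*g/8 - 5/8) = 3*g^3 - 33*g^2/4 - 89*g/8 + 31/8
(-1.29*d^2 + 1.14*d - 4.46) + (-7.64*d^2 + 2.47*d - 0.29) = -8.93*d^2 + 3.61*d - 4.75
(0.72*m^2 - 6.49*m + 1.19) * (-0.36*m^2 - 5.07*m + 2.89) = -0.2592*m^4 - 1.314*m^3 + 34.5567*m^2 - 24.7894*m + 3.4391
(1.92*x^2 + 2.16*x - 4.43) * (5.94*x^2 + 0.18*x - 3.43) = 11.4048*x^4 + 13.176*x^3 - 32.511*x^2 - 8.2062*x + 15.1949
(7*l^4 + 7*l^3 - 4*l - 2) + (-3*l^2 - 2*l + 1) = 7*l^4 + 7*l^3 - 3*l^2 - 6*l - 1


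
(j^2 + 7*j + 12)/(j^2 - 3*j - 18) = (j + 4)/(j - 6)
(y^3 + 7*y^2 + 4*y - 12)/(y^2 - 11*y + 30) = (y^3 + 7*y^2 + 4*y - 12)/(y^2 - 11*y + 30)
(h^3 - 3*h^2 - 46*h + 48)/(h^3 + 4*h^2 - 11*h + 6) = (h - 8)/(h - 1)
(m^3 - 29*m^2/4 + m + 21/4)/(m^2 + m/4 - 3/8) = 2*(m^2 - 8*m + 7)/(2*m - 1)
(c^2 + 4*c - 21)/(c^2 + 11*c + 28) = (c - 3)/(c + 4)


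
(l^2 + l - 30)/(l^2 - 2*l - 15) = (l + 6)/(l + 3)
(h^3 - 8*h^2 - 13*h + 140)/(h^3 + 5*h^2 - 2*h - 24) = (h^2 - 12*h + 35)/(h^2 + h - 6)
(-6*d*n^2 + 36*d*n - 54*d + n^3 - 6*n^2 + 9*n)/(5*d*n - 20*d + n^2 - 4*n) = (-6*d*n^2 + 36*d*n - 54*d + n^3 - 6*n^2 + 9*n)/(5*d*n - 20*d + n^2 - 4*n)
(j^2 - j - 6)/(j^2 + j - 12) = (j + 2)/(j + 4)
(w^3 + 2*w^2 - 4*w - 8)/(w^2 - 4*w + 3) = (w^3 + 2*w^2 - 4*w - 8)/(w^2 - 4*w + 3)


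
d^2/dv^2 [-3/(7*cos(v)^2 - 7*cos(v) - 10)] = 21*(-28*sin(v)^4 + 61*sin(v)^2 - 65*cos(v)/4 + 21*cos(3*v)/4 + 1)/(7*sin(v)^2 + 7*cos(v) + 3)^3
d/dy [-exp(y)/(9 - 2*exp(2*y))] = (-2*exp(2*y) - 9)*exp(y)/(4*exp(4*y) - 36*exp(2*y) + 81)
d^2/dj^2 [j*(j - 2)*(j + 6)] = 6*j + 8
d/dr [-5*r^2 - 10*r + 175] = -10*r - 10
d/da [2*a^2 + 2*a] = 4*a + 2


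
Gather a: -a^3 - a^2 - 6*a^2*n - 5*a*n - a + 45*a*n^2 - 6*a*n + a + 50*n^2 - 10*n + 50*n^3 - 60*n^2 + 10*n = -a^3 + a^2*(-6*n - 1) + a*(45*n^2 - 11*n) + 50*n^3 - 10*n^2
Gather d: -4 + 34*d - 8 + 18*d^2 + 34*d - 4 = 18*d^2 + 68*d - 16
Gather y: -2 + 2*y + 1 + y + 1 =3*y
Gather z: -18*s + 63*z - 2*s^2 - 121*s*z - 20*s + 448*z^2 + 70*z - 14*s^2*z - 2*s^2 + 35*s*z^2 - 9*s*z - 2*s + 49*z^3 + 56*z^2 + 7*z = -4*s^2 - 40*s + 49*z^3 + z^2*(35*s + 504) + z*(-14*s^2 - 130*s + 140)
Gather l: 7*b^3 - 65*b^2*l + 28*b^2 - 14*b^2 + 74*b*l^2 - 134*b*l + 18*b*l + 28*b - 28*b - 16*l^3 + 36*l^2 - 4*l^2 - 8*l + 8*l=7*b^3 + 14*b^2 - 16*l^3 + l^2*(74*b + 32) + l*(-65*b^2 - 116*b)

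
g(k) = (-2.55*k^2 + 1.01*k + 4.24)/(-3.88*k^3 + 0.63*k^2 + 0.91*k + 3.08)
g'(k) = (1.01 - 5.1*k)/(-3.88*k^3 + 0.63*k^2 + 0.91*k + 3.08) + (-2.55*k^2 + 1.01*k + 4.24)*(11.64*k^2 - 1.26*k - 0.91)/(-3.88*k^3 + 0.63*k^2 + 0.91*k + 3.08)^2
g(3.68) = 0.15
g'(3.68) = -0.03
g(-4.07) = -0.16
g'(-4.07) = -0.03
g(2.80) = 0.17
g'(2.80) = -0.02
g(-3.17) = -0.19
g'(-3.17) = -0.04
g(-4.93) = -0.13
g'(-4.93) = -0.02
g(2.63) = 0.18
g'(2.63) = -0.02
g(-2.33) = -0.22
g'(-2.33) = -0.03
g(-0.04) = 1.38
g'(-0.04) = 0.02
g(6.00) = 0.10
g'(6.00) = -0.01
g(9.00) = 0.07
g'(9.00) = -0.01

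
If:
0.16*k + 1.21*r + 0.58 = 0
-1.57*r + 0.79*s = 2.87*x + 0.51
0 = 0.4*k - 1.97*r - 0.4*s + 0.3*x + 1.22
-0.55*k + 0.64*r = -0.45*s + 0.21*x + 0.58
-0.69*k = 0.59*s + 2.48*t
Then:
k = -9.33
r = 0.75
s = -13.15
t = 5.72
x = -4.21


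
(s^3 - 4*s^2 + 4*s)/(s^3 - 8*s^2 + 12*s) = (s - 2)/(s - 6)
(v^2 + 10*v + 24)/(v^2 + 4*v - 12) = (v + 4)/(v - 2)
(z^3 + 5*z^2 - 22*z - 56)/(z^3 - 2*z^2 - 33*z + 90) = (z^3 + 5*z^2 - 22*z - 56)/(z^3 - 2*z^2 - 33*z + 90)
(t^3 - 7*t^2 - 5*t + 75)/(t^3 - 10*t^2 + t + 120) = (t - 5)/(t - 8)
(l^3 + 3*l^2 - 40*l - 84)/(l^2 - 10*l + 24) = (l^2 + 9*l + 14)/(l - 4)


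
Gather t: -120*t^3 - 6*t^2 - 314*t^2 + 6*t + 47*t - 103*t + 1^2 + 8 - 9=-120*t^3 - 320*t^2 - 50*t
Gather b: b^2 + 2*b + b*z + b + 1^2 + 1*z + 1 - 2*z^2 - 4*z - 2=b^2 + b*(z + 3) - 2*z^2 - 3*z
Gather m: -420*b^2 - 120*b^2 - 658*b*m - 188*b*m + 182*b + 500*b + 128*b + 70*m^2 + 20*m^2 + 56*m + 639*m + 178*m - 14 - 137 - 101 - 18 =-540*b^2 + 810*b + 90*m^2 + m*(873 - 846*b) - 270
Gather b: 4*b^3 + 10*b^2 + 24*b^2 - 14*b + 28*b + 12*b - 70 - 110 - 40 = 4*b^3 + 34*b^2 + 26*b - 220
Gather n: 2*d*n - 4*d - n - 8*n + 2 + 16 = -4*d + n*(2*d - 9) + 18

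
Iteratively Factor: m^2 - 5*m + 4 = (m - 1)*(m - 4)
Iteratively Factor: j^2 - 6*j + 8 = (j - 4)*(j - 2)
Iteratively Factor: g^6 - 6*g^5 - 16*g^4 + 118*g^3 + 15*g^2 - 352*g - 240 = (g - 5)*(g^5 - g^4 - 21*g^3 + 13*g^2 + 80*g + 48) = (g - 5)*(g + 4)*(g^4 - 5*g^3 - g^2 + 17*g + 12) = (g - 5)*(g + 1)*(g + 4)*(g^3 - 6*g^2 + 5*g + 12) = (g - 5)*(g - 4)*(g + 1)*(g + 4)*(g^2 - 2*g - 3) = (g - 5)*(g - 4)*(g + 1)^2*(g + 4)*(g - 3)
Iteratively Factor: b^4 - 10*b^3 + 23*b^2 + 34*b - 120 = (b + 2)*(b^3 - 12*b^2 + 47*b - 60) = (b - 3)*(b + 2)*(b^2 - 9*b + 20) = (b - 4)*(b - 3)*(b + 2)*(b - 5)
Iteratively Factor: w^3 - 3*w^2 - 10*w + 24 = (w - 2)*(w^2 - w - 12) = (w - 2)*(w + 3)*(w - 4)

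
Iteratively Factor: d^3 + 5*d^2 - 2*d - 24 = (d + 3)*(d^2 + 2*d - 8) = (d + 3)*(d + 4)*(d - 2)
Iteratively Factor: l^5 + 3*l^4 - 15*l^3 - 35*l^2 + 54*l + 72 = (l - 2)*(l^4 + 5*l^3 - 5*l^2 - 45*l - 36) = (l - 3)*(l - 2)*(l^3 + 8*l^2 + 19*l + 12) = (l - 3)*(l - 2)*(l + 4)*(l^2 + 4*l + 3) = (l - 3)*(l - 2)*(l + 1)*(l + 4)*(l + 3)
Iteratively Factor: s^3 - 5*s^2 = (s)*(s^2 - 5*s) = s*(s - 5)*(s)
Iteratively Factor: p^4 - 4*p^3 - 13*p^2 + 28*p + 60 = (p + 2)*(p^3 - 6*p^2 - p + 30) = (p - 3)*(p + 2)*(p^2 - 3*p - 10) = (p - 5)*(p - 3)*(p + 2)*(p + 2)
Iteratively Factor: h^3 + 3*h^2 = (h)*(h^2 + 3*h) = h^2*(h + 3)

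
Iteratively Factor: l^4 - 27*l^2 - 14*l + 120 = (l + 3)*(l^3 - 3*l^2 - 18*l + 40) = (l - 5)*(l + 3)*(l^2 + 2*l - 8) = (l - 5)*(l + 3)*(l + 4)*(l - 2)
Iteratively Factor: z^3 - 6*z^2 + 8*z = (z - 2)*(z^2 - 4*z) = (z - 4)*(z - 2)*(z)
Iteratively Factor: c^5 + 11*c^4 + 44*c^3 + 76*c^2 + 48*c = (c + 4)*(c^4 + 7*c^3 + 16*c^2 + 12*c) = (c + 2)*(c + 4)*(c^3 + 5*c^2 + 6*c) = (c + 2)*(c + 3)*(c + 4)*(c^2 + 2*c) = c*(c + 2)*(c + 3)*(c + 4)*(c + 2)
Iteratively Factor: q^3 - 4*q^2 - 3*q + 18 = (q - 3)*(q^2 - q - 6) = (q - 3)*(q + 2)*(q - 3)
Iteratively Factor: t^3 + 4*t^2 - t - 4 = (t - 1)*(t^2 + 5*t + 4) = (t - 1)*(t + 1)*(t + 4)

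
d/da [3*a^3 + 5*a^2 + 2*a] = 9*a^2 + 10*a + 2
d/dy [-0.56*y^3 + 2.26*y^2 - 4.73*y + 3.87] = -1.68*y^2 + 4.52*y - 4.73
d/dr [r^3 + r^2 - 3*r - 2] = 3*r^2 + 2*r - 3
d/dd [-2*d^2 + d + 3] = 1 - 4*d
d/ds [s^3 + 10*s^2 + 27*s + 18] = 3*s^2 + 20*s + 27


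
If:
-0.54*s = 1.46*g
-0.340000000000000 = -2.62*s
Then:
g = -0.05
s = 0.13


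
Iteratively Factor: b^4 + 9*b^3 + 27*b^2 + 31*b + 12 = (b + 4)*(b^3 + 5*b^2 + 7*b + 3) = (b + 1)*(b + 4)*(b^2 + 4*b + 3) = (b + 1)*(b + 3)*(b + 4)*(b + 1)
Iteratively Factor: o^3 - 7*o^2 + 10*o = (o - 2)*(o^2 - 5*o) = (o - 5)*(o - 2)*(o)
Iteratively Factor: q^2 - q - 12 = (q - 4)*(q + 3)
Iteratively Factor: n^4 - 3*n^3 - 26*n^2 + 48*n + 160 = (n + 2)*(n^3 - 5*n^2 - 16*n + 80) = (n - 4)*(n + 2)*(n^2 - n - 20) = (n - 5)*(n - 4)*(n + 2)*(n + 4)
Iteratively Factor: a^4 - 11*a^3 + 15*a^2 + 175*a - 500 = (a - 5)*(a^3 - 6*a^2 - 15*a + 100) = (a - 5)*(a + 4)*(a^2 - 10*a + 25) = (a - 5)^2*(a + 4)*(a - 5)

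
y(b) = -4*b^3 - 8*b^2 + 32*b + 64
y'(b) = -12*b^2 - 16*b + 32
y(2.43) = 37.13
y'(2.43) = -77.74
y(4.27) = -256.64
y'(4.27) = -255.11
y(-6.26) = 531.44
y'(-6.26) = -338.09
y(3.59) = -109.30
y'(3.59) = -180.10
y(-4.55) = 129.57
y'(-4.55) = -143.63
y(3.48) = -90.10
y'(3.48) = -169.00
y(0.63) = 79.98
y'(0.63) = 17.16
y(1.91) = 68.06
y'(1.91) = -42.34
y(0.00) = 64.00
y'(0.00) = 32.00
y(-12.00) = 5440.00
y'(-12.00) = -1504.00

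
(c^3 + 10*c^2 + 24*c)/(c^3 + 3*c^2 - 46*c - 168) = c/(c - 7)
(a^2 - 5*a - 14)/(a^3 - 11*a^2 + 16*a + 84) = 1/(a - 6)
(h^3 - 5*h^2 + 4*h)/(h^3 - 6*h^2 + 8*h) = (h - 1)/(h - 2)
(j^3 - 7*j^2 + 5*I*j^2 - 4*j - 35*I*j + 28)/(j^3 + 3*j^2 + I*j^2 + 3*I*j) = (j^2 + j*(-7 + 4*I) - 28*I)/(j*(j + 3))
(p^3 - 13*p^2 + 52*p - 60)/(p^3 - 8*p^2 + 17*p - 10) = (p - 6)/(p - 1)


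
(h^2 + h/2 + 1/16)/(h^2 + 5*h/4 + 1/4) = (h + 1/4)/(h + 1)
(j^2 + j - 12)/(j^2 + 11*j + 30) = (j^2 + j - 12)/(j^2 + 11*j + 30)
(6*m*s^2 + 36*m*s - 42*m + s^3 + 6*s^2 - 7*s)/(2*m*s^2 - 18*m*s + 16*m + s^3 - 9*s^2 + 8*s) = (6*m*s + 42*m + s^2 + 7*s)/(2*m*s - 16*m + s^2 - 8*s)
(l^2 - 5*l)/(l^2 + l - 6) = l*(l - 5)/(l^2 + l - 6)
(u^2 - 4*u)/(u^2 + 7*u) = (u - 4)/(u + 7)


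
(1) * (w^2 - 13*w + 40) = w^2 - 13*w + 40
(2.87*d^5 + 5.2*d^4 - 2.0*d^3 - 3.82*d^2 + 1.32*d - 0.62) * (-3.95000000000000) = -11.3365*d^5 - 20.54*d^4 + 7.9*d^3 + 15.089*d^2 - 5.214*d + 2.449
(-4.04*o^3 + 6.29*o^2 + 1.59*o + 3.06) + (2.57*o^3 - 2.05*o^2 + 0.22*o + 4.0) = -1.47*o^3 + 4.24*o^2 + 1.81*o + 7.06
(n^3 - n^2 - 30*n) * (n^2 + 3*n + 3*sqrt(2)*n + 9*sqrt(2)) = n^5 + 2*n^4 + 3*sqrt(2)*n^4 - 33*n^3 + 6*sqrt(2)*n^3 - 99*sqrt(2)*n^2 - 90*n^2 - 270*sqrt(2)*n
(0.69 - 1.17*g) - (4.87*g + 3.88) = -6.04*g - 3.19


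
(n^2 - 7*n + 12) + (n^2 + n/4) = 2*n^2 - 27*n/4 + 12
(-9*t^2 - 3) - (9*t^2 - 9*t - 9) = -18*t^2 + 9*t + 6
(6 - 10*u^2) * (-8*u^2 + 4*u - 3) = 80*u^4 - 40*u^3 - 18*u^2 + 24*u - 18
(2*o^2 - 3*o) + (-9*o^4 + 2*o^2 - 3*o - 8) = -9*o^4 + 4*o^2 - 6*o - 8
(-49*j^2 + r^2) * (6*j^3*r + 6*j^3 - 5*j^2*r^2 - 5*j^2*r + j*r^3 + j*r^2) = -294*j^5*r - 294*j^5 + 245*j^4*r^2 + 245*j^4*r - 43*j^3*r^3 - 43*j^3*r^2 - 5*j^2*r^4 - 5*j^2*r^3 + j*r^5 + j*r^4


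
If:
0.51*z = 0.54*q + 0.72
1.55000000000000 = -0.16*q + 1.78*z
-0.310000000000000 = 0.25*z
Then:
No Solution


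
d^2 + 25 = (d - 5*I)*(d + 5*I)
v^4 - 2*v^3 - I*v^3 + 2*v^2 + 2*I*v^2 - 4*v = v*(v - 2)*(v - 2*I)*(v + I)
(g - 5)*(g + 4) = g^2 - g - 20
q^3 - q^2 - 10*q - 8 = (q - 4)*(q + 1)*(q + 2)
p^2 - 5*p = p*(p - 5)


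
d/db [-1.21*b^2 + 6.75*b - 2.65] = 6.75 - 2.42*b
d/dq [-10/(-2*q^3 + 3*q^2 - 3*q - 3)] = 30*(-2*q^2 + 2*q - 1)/(2*q^3 - 3*q^2 + 3*q + 3)^2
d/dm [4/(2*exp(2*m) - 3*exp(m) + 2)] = (12 - 16*exp(m))*exp(m)/(2*exp(2*m) - 3*exp(m) + 2)^2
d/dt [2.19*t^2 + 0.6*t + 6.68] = 4.38*t + 0.6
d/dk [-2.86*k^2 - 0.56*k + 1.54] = -5.72*k - 0.56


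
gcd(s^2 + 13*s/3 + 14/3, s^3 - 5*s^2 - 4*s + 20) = s + 2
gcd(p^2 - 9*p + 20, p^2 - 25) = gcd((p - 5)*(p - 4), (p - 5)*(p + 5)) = p - 5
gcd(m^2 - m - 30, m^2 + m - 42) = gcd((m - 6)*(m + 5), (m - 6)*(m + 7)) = m - 6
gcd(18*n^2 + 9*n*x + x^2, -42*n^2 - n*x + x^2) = 6*n + x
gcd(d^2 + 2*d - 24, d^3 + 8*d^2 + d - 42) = 1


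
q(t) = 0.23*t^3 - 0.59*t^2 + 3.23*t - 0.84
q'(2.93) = 5.70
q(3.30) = 11.66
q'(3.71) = 8.35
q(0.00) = -0.84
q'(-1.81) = 7.63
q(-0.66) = -3.29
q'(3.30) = 6.85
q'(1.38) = 2.92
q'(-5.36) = 29.38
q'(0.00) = 3.23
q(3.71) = 14.77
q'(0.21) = 3.01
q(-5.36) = -70.52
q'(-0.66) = 4.31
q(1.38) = 3.10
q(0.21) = -0.19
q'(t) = 0.69*t^2 - 1.18*t + 3.23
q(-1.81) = -9.98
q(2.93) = 9.34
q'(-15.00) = 176.18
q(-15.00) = -958.29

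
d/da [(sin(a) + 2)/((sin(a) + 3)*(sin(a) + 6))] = -(sin(a) + 4)*sin(a)*cos(a)/((sin(a) + 3)^2*(sin(a) + 6)^2)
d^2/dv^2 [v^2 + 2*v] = 2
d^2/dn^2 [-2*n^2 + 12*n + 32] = -4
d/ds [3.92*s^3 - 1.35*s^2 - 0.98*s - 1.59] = 11.76*s^2 - 2.7*s - 0.98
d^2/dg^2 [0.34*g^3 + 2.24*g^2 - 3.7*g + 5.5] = 2.04*g + 4.48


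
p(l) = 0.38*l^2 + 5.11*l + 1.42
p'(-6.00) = 0.55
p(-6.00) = -15.56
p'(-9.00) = -1.73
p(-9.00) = -13.79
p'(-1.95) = 3.63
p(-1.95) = -7.10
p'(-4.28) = 1.86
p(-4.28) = -13.49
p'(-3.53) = 2.43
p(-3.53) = -11.88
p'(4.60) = 8.61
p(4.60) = 32.97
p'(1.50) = 6.25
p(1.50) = 9.94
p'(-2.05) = 3.55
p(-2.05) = -7.46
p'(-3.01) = 2.82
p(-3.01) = -10.52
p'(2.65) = 7.12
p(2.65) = 17.63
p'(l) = 0.76*l + 5.11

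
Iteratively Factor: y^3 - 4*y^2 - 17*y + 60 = (y - 5)*(y^2 + y - 12) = (y - 5)*(y - 3)*(y + 4)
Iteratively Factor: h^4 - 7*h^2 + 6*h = (h - 2)*(h^3 + 2*h^2 - 3*h) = (h - 2)*(h - 1)*(h^2 + 3*h) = (h - 2)*(h - 1)*(h + 3)*(h)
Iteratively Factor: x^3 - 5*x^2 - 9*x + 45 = (x + 3)*(x^2 - 8*x + 15) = (x - 3)*(x + 3)*(x - 5)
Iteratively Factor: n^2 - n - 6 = (n - 3)*(n + 2)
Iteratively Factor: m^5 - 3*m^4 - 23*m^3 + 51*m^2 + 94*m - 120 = (m - 5)*(m^4 + 2*m^3 - 13*m^2 - 14*m + 24) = (m - 5)*(m - 3)*(m^3 + 5*m^2 + 2*m - 8) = (m - 5)*(m - 3)*(m + 4)*(m^2 + m - 2) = (m - 5)*(m - 3)*(m + 2)*(m + 4)*(m - 1)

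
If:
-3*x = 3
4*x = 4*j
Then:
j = -1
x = -1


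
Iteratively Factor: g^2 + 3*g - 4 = (g + 4)*(g - 1)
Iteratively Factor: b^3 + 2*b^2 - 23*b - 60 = (b - 5)*(b^2 + 7*b + 12) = (b - 5)*(b + 3)*(b + 4)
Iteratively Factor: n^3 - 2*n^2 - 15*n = (n + 3)*(n^2 - 5*n) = (n - 5)*(n + 3)*(n)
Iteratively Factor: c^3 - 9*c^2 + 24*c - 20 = (c - 2)*(c^2 - 7*c + 10) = (c - 5)*(c - 2)*(c - 2)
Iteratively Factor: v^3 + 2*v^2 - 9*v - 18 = (v - 3)*(v^2 + 5*v + 6) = (v - 3)*(v + 3)*(v + 2)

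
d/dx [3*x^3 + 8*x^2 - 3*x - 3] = 9*x^2 + 16*x - 3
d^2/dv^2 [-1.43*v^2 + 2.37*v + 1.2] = -2.86000000000000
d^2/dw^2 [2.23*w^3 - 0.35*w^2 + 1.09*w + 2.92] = 13.38*w - 0.7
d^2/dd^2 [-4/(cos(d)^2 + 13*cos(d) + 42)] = 4*(4*sin(d)^4 - 3*sin(d)^2 - 2379*cos(d)/4 + 39*cos(3*d)/4 - 255)/((cos(d) + 6)^3*(cos(d) + 7)^3)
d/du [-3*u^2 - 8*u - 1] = -6*u - 8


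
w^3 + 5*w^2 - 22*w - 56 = (w - 4)*(w + 2)*(w + 7)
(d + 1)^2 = d^2 + 2*d + 1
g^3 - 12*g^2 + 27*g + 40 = (g - 8)*(g - 5)*(g + 1)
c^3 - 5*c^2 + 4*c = c*(c - 4)*(c - 1)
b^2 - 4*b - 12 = (b - 6)*(b + 2)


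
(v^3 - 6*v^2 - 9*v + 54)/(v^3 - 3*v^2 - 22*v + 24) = (v^2 - 9)/(v^2 + 3*v - 4)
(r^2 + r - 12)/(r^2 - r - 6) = (r + 4)/(r + 2)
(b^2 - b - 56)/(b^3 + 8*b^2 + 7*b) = (b - 8)/(b*(b + 1))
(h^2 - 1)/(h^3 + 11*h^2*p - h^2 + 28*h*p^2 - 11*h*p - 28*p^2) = (h + 1)/(h^2 + 11*h*p + 28*p^2)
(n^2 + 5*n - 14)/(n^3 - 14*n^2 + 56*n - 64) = (n + 7)/(n^2 - 12*n + 32)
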